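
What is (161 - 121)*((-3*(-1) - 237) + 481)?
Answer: 9880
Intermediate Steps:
(161 - 121)*((-3*(-1) - 237) + 481) = 40*((3 - 237) + 481) = 40*(-234 + 481) = 40*247 = 9880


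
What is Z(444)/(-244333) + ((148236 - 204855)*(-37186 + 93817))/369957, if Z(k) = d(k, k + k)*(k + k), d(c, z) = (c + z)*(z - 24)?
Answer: -387168568894035/30130901227 ≈ -12850.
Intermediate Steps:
d(c, z) = (-24 + z)*(c + z) (d(c, z) = (c + z)*(-24 + z) = (-24 + z)*(c + z))
Z(k) = 2*k*(-72*k + 6*k**2) (Z(k) = ((k + k)**2 - 24*k - 24*(k + k) + k*(k + k))*(k + k) = ((2*k)**2 - 24*k - 48*k + k*(2*k))*(2*k) = (4*k**2 - 24*k - 48*k + 2*k**2)*(2*k) = (-72*k + 6*k**2)*(2*k) = 2*k*(-72*k + 6*k**2))
Z(444)/(-244333) + ((148236 - 204855)*(-37186 + 93817))/369957 = (12*444**2*(-12 + 444))/(-244333) + ((148236 - 204855)*(-37186 + 93817))/369957 = (12*197136*432)*(-1/244333) - 56619*56631*(1/369957) = 1021953024*(-1/244333) - 3206390589*1/369957 = -1021953024/244333 - 1068796863/123319 = -387168568894035/30130901227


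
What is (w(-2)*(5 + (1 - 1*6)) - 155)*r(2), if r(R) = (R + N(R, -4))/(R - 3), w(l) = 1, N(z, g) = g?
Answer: -310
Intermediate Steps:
r(R) = (-4 + R)/(-3 + R) (r(R) = (R - 4)/(R - 3) = (-4 + R)/(-3 + R))
(w(-2)*(5 + (1 - 1*6)) - 155)*r(2) = (1*(5 + (1 - 1*6)) - 155)*((-4 + 2)/(-3 + 2)) = (1*(5 + (1 - 6)) - 155)*(-2/(-1)) = (1*(5 - 5) - 155)*(-1*(-2)) = (1*0 - 155)*2 = (0 - 155)*2 = -155*2 = -310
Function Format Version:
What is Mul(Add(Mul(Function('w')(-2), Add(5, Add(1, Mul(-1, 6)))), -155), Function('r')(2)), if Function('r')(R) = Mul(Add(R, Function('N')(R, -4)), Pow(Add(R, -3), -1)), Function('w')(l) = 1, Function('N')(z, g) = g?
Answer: -310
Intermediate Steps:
Function('r')(R) = Mul(Pow(Add(-3, R), -1), Add(-4, R)) (Function('r')(R) = Mul(Add(R, -4), Pow(Add(R, -3), -1)) = Mul(Add(-4, R), Pow(Add(-3, R), -1)) = Mul(Pow(Add(-3, R), -1), Add(-4, R)))
Mul(Add(Mul(Function('w')(-2), Add(5, Add(1, Mul(-1, 6)))), -155), Function('r')(2)) = Mul(Add(Mul(1, Add(5, Add(1, Mul(-1, 6)))), -155), Mul(Pow(Add(-3, 2), -1), Add(-4, 2))) = Mul(Add(Mul(1, Add(5, Add(1, -6))), -155), Mul(Pow(-1, -1), -2)) = Mul(Add(Mul(1, Add(5, -5)), -155), Mul(-1, -2)) = Mul(Add(Mul(1, 0), -155), 2) = Mul(Add(0, -155), 2) = Mul(-155, 2) = -310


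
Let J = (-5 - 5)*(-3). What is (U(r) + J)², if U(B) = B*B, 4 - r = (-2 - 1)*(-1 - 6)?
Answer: 101761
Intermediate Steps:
r = -17 (r = 4 - (-2 - 1)*(-1 - 6) = 4 - (-3)*(-7) = 4 - 1*21 = 4 - 21 = -17)
U(B) = B²
J = 30 (J = -10*(-3) = 30)
(U(r) + J)² = ((-17)² + 30)² = (289 + 30)² = 319² = 101761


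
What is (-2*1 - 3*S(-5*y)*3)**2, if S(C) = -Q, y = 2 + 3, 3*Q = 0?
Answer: 4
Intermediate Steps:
Q = 0 (Q = (1/3)*0 = 0)
y = 5
S(C) = 0 (S(C) = -1*0 = 0)
(-2*1 - 3*S(-5*y)*3)**2 = (-2*1 - 3*0*3)**2 = (-2 + 0*3)**2 = (-2 + 0)**2 = (-2)**2 = 4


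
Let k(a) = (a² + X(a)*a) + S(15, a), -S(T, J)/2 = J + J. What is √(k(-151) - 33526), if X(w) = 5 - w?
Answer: I*√33677 ≈ 183.51*I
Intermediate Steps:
S(T, J) = -4*J (S(T, J) = -2*(J + J) = -4*J)
k(a) = a² - 4*a + a*(5 - a) (k(a) = (a² + (5 - a)*a) - 4*a = (a² + a*(5 - a)) - 4*a = a² - 4*a + a*(5 - a))
√(k(-151) - 33526) = √(-151 - 33526) = √(-33677) = I*√33677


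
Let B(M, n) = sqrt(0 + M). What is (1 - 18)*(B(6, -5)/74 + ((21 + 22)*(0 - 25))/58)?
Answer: 18275/58 - 17*sqrt(6)/74 ≈ 314.52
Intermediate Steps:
B(M, n) = sqrt(M)
(1 - 18)*(B(6, -5)/74 + ((21 + 22)*(0 - 25))/58) = (1 - 18)*(sqrt(6)/74 + ((21 + 22)*(0 - 25))/58) = -17*(sqrt(6)*(1/74) + (43*(-25))*(1/58)) = -17*(sqrt(6)/74 - 1075*1/58) = -17*(sqrt(6)/74 - 1075/58) = -17*(-1075/58 + sqrt(6)/74) = 18275/58 - 17*sqrt(6)/74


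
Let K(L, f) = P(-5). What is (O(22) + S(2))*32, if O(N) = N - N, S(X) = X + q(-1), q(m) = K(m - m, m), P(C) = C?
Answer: -96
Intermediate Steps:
K(L, f) = -5
q(m) = -5
S(X) = -5 + X (S(X) = X - 5 = -5 + X)
O(N) = 0
(O(22) + S(2))*32 = (0 + (-5 + 2))*32 = (0 - 3)*32 = -3*32 = -96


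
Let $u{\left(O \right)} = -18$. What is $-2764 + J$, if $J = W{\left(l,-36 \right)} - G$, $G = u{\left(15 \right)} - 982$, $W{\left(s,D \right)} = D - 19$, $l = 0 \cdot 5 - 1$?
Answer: $-1819$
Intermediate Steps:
$l = -1$ ($l = 0 - 1 = -1$)
$W{\left(s,D \right)} = -19 + D$
$G = -1000$ ($G = -18 - 982 = -1000$)
$J = 945$ ($J = \left(-19 - 36\right) - -1000 = -55 + 1000 = 945$)
$-2764 + J = -2764 + 945 = -1819$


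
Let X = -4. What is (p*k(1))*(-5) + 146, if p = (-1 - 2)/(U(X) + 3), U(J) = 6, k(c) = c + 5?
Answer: 156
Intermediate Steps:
k(c) = 5 + c
p = -1/3 (p = (-1 - 2)/(6 + 3) = -3/9 = -3*1/9 = -1/3 ≈ -0.33333)
(p*k(1))*(-5) + 146 = -(5 + 1)/3*(-5) + 146 = -1/3*6*(-5) + 146 = -2*(-5) + 146 = 10 + 146 = 156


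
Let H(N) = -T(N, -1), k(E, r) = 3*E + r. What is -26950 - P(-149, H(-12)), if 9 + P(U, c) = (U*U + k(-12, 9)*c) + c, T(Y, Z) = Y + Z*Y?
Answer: -49142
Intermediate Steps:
T(Y, Z) = Y + Y*Z
k(E, r) = r + 3*E
H(N) = 0 (H(N) = -N*(1 - 1) = -N*0 = -1*0 = 0)
P(U, c) = -9 + U² - 26*c (P(U, c) = -9 + ((U*U + (9 + 3*(-12))*c) + c) = -9 + ((U² + (9 - 36)*c) + c) = -9 + ((U² - 27*c) + c) = -9 + (U² - 26*c) = -9 + U² - 26*c)
-26950 - P(-149, H(-12)) = -26950 - (-9 + (-149)² - 26*0) = -26950 - (-9 + 22201 + 0) = -26950 - 1*22192 = -26950 - 22192 = -49142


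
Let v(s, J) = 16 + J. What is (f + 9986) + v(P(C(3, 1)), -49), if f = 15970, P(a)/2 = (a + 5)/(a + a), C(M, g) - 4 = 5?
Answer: 25923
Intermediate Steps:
C(M, g) = 9 (C(M, g) = 4 + 5 = 9)
P(a) = (5 + a)/a (P(a) = 2*((a + 5)/(a + a)) = 2*((5 + a)/((2*a))) = 2*((5 + a)*(1/(2*a))) = 2*((5 + a)/(2*a)) = (5 + a)/a)
(f + 9986) + v(P(C(3, 1)), -49) = (15970 + 9986) + (16 - 49) = 25956 - 33 = 25923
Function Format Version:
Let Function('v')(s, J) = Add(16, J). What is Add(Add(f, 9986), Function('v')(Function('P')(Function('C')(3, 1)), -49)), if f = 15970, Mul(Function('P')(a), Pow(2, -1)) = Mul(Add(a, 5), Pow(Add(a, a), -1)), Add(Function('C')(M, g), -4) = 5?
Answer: 25923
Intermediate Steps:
Function('C')(M, g) = 9 (Function('C')(M, g) = Add(4, 5) = 9)
Function('P')(a) = Mul(Pow(a, -1), Add(5, a)) (Function('P')(a) = Mul(2, Mul(Add(a, 5), Pow(Add(a, a), -1))) = Mul(2, Mul(Add(5, a), Pow(Mul(2, a), -1))) = Mul(2, Mul(Add(5, a), Mul(Rational(1, 2), Pow(a, -1)))) = Mul(2, Mul(Rational(1, 2), Pow(a, -1), Add(5, a))) = Mul(Pow(a, -1), Add(5, a)))
Add(Add(f, 9986), Function('v')(Function('P')(Function('C')(3, 1)), -49)) = Add(Add(15970, 9986), Add(16, -49)) = Add(25956, -33) = 25923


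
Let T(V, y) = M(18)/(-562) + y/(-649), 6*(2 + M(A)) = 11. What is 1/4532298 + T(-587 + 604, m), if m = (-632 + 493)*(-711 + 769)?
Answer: 20535625807817/1653101307924 ≈ 12.422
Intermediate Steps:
M(A) = -⅙ (M(A) = -2 + (⅙)*11 = -2 + 11/6 = -⅙)
m = -8062 (m = -139*58 = -8062)
T(V, y) = 1/3372 - y/649 (T(V, y) = -⅙/(-562) + y/(-649) = -⅙*(-1/562) + y*(-1/649) = 1/3372 - y/649)
1/4532298 + T(-587 + 604, m) = 1/4532298 + (1/3372 - 1/649*(-8062)) = 1/4532298 + (1/3372 + 8062/649) = 1/4532298 + 27185713/2188428 = 20535625807817/1653101307924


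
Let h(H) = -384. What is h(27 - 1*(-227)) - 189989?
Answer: -190373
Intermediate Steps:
h(27 - 1*(-227)) - 189989 = -384 - 189989 = -190373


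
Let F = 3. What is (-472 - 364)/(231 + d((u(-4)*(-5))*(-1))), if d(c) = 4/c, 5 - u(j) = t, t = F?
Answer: -4180/1157 ≈ -3.6128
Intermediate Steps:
t = 3
u(j) = 2 (u(j) = 5 - 1*3 = 5 - 3 = 2)
(-472 - 364)/(231 + d((u(-4)*(-5))*(-1))) = (-472 - 364)/(231 + 4/(((2*(-5))*(-1)))) = -836/(231 + 4/((-10*(-1)))) = -836/(231 + 4/10) = -836/(231 + 4*(1/10)) = -836/(231 + 2/5) = -836/1157/5 = -836*5/1157 = -4180/1157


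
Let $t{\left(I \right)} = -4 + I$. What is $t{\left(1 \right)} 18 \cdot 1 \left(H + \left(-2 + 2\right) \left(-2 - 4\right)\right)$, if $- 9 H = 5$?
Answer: $30$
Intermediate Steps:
$H = - \frac{5}{9}$ ($H = \left(- \frac{1}{9}\right) 5 = - \frac{5}{9} \approx -0.55556$)
$t{\left(1 \right)} 18 \cdot 1 \left(H + \left(-2 + 2\right) \left(-2 - 4\right)\right) = \left(-4 + 1\right) 18 \cdot 1 \left(- \frac{5}{9} + \left(-2 + 2\right) \left(-2 - 4\right)\right) = \left(-3\right) 18 \cdot 1 \left(- \frac{5}{9} + 0 \left(-6\right)\right) = - 54 \cdot 1 \left(- \frac{5}{9} + 0\right) = - 54 \cdot 1 \left(- \frac{5}{9}\right) = \left(-54\right) \left(- \frac{5}{9}\right) = 30$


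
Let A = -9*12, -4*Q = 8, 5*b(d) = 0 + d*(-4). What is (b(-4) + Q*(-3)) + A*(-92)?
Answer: 49726/5 ≈ 9945.2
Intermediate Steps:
b(d) = -4*d/5 (b(d) = (0 + d*(-4))/5 = (0 - 4*d)/5 = (-4*d)/5 = -4*d/5)
Q = -2 (Q = -¼*8 = -2)
A = -108
(b(-4) + Q*(-3)) + A*(-92) = (-⅘*(-4) - 2*(-3)) - 108*(-92) = (16/5 + 6) + 9936 = 46/5 + 9936 = 49726/5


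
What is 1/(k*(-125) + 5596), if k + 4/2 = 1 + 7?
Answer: 1/4846 ≈ 0.00020636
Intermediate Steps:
k = 6 (k = -2 + (1 + 7) = -2 + 8 = 6)
1/(k*(-125) + 5596) = 1/(6*(-125) + 5596) = 1/(-750 + 5596) = 1/4846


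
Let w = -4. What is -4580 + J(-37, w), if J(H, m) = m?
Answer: -4584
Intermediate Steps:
-4580 + J(-37, w) = -4580 - 4 = -4584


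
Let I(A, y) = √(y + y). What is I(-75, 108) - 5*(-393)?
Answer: 1965 + 6*√6 ≈ 1979.7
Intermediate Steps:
I(A, y) = √2*√y (I(A, y) = √(2*y) = √2*√y)
I(-75, 108) - 5*(-393) = √2*√108 - 5*(-393) = √2*(6*√3) + 1965 = 6*√6 + 1965 = 1965 + 6*√6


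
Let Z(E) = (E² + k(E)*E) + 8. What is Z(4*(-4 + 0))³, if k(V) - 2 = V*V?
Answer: -57691436544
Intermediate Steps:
k(V) = 2 + V² (k(V) = 2 + V*V = 2 + V²)
Z(E) = 8 + E² + E*(2 + E²) (Z(E) = (E² + (2 + E²)*E) + 8 = (E² + E*(2 + E²)) + 8 = 8 + E² + E*(2 + E²))
Z(4*(-4 + 0))³ = (8 + (4*(-4 + 0))² + (4*(-4 + 0))*(2 + (4*(-4 + 0))²))³ = (8 + (4*(-4))² + (4*(-4))*(2 + (4*(-4))²))³ = (8 + (-16)² - 16*(2 + (-16)²))³ = (8 + 256 - 16*(2 + 256))³ = (8 + 256 - 16*258)³ = (8 + 256 - 4128)³ = (-3864)³ = -57691436544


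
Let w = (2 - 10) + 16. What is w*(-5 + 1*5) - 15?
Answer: -15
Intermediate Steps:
w = 8 (w = -8 + 16 = 8)
w*(-5 + 1*5) - 15 = 8*(-5 + 1*5) - 15 = 8*(-5 + 5) - 15 = 8*0 - 15 = 0 - 15 = -15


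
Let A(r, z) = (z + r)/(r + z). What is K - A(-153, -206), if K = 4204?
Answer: 4203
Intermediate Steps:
A(r, z) = 1 (A(r, z) = (r + z)/(r + z) = 1)
K - A(-153, -206) = 4204 - 1*1 = 4204 - 1 = 4203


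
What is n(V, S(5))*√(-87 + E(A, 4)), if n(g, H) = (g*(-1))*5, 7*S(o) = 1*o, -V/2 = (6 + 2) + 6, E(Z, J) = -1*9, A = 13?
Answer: 560*I*√6 ≈ 1371.7*I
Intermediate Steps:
E(Z, J) = -9
V = -28 (V = -2*((6 + 2) + 6) = -2*(8 + 6) = -2*14 = -28)
S(o) = o/7 (S(o) = (1*o)/7 = o/7)
n(g, H) = -5*g (n(g, H) = -g*5 = -5*g)
n(V, S(5))*√(-87 + E(A, 4)) = (-5*(-28))*√(-87 - 9) = 140*√(-96) = 140*(4*I*√6) = 560*I*√6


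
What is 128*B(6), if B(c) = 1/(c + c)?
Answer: 32/3 ≈ 10.667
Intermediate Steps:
B(c) = 1/(2*c)
128*B(6) = 128*((½)/6) = 128*((½)*(⅙)) = 128*(1/12) = 32/3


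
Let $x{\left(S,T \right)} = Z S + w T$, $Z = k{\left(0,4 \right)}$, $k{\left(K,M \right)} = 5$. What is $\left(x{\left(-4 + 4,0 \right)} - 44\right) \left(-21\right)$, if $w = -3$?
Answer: $924$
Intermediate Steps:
$Z = 5$
$x{\left(S,T \right)} = - 3 T + 5 S$ ($x{\left(S,T \right)} = 5 S - 3 T = - 3 T + 5 S$)
$\left(x{\left(-4 + 4,0 \right)} - 44\right) \left(-21\right) = \left(\left(\left(-3\right) 0 + 5 \left(-4 + 4\right)\right) - 44\right) \left(-21\right) = \left(\left(0 + 5 \cdot 0\right) - 44\right) \left(-21\right) = \left(\left(0 + 0\right) - 44\right) \left(-21\right) = \left(0 - 44\right) \left(-21\right) = \left(-44\right) \left(-21\right) = 924$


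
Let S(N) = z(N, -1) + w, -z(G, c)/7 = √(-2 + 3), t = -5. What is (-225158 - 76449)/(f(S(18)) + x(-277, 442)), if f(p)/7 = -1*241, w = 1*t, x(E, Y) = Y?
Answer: 301607/1245 ≈ 242.25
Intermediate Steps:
z(G, c) = -7 (z(G, c) = -7*√(-2 + 3) = -7*√1 = -7*1 = -7)
w = -5 (w = 1*(-5) = -5)
S(N) = -12 (S(N) = -7 - 5 = -12)
f(p) = -1687 (f(p) = 7*(-1*241) = 7*(-241) = -1687)
(-225158 - 76449)/(f(S(18)) + x(-277, 442)) = (-225158 - 76449)/(-1687 + 442) = -301607/(-1245) = -301607*(-1/1245) = 301607/1245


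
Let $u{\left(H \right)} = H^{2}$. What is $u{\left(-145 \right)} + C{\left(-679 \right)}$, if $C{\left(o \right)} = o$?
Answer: $20346$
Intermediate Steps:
$u{\left(-145 \right)} + C{\left(-679 \right)} = \left(-145\right)^{2} - 679 = 21025 - 679 = 20346$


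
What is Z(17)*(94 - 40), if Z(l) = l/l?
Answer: 54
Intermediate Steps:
Z(l) = 1
Z(17)*(94 - 40) = 1*(94 - 40) = 1*54 = 54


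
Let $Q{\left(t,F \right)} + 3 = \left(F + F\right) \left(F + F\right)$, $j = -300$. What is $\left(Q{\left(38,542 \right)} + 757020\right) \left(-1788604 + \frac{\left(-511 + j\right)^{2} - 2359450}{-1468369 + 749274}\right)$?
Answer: $- \frac{191152539123663271}{55315} \approx -3.4557 \cdot 10^{12}$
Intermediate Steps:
$Q{\left(t,F \right)} = -3 + 4 F^{2}$ ($Q{\left(t,F \right)} = -3 + \left(F + F\right) \left(F + F\right) = -3 + 2 F 2 F = -3 + 4 F^{2}$)
$\left(Q{\left(38,542 \right)} + 757020\right) \left(-1788604 + \frac{\left(-511 + j\right)^{2} - 2359450}{-1468369 + 749274}\right) = \left(\left(-3 + 4 \cdot 542^{2}\right) + 757020\right) \left(-1788604 + \frac{\left(-511 - 300\right)^{2} - 2359450}{-1468369 + 749274}\right) = \left(\left(-3 + 4 \cdot 293764\right) + 757020\right) \left(-1788604 + \frac{\left(-811\right)^{2} - 2359450}{-719095}\right) = \left(\left(-3 + 1175056\right) + 757020\right) \left(-1788604 + \left(657721 - 2359450\right) \left(- \frac{1}{719095}\right)\right) = \left(1175053 + 757020\right) \left(-1788604 - - \frac{1701729}{719095}\right) = 1932073 \left(-1788604 + \frac{1701729}{719095}\right) = 1932073 \left(- \frac{1286174491651}{719095}\right) = - \frac{191152539123663271}{55315}$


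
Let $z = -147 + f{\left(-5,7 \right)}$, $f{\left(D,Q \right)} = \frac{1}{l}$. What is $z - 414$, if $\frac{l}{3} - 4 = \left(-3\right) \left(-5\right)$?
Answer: $- \frac{31976}{57} \approx -560.98$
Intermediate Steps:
$l = 57$ ($l = 12 + 3 \left(\left(-3\right) \left(-5\right)\right) = 12 + 3 \cdot 15 = 12 + 45 = 57$)
$f{\left(D,Q \right)} = \frac{1}{57}$
$z = - \frac{8378}{57}$ ($z = -147 + \frac{1}{57} = - \frac{8378}{57} \approx -146.98$)
$z - 414 = - \frac{8378}{57} - 414 = - \frac{31976}{57}$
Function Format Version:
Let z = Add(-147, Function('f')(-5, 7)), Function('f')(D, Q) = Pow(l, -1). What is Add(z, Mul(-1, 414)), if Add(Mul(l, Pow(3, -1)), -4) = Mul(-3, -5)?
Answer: Rational(-31976, 57) ≈ -560.98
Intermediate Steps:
l = 57 (l = Add(12, Mul(3, Mul(-3, -5))) = Add(12, Mul(3, 15)) = Add(12, 45) = 57)
Function('f')(D, Q) = Rational(1, 57) (Function('f')(D, Q) = Pow(57, -1) = Rational(1, 57))
z = Rational(-8378, 57) (z = Add(-147, Rational(1, 57)) = Rational(-8378, 57) ≈ -146.98)
Add(z, Mul(-1, 414)) = Add(Rational(-8378, 57), Mul(-1, 414)) = Add(Rational(-8378, 57), -414) = Rational(-31976, 57)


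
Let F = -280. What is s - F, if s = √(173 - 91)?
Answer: 280 + √82 ≈ 289.06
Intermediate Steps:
s = √82 ≈ 9.0554
s - F = √82 - 1*(-280) = √82 + 280 = 280 + √82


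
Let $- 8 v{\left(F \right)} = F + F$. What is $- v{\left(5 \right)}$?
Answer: $\frac{5}{4} \approx 1.25$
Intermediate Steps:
$v{\left(F \right)} = - \frac{F}{4}$ ($v{\left(F \right)} = - \frac{F + F}{8} = - \frac{2 F}{8} = - \frac{F}{4}$)
$- v{\left(5 \right)} = - \frac{\left(-1\right) 5}{4} = \left(-1\right) \left(- \frac{5}{4}\right) = \frac{5}{4}$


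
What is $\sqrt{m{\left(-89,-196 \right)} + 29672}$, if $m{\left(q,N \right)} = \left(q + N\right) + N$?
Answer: $\sqrt{29191} \approx 170.85$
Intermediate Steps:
$m{\left(q,N \right)} = q + 2 N$ ($m{\left(q,N \right)} = \left(N + q\right) + N = q + 2 N$)
$\sqrt{m{\left(-89,-196 \right)} + 29672} = \sqrt{\left(-89 + 2 \left(-196\right)\right) + 29672} = \sqrt{\left(-89 - 392\right) + 29672} = \sqrt{-481 + 29672} = \sqrt{29191}$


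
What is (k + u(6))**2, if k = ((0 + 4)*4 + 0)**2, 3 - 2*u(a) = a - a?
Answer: 265225/4 ≈ 66306.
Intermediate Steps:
u(a) = 3/2 (u(a) = 3/2 - (a - a)/2 = 3/2 - 1/2*0 = 3/2 + 0 = 3/2)
k = 256 (k = (4*4 + 0)**2 = (16 + 0)**2 = 16**2 = 256)
(k + u(6))**2 = (256 + 3/2)**2 = (515/2)**2 = 265225/4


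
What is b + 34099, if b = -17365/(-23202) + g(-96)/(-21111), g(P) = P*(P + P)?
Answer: 5567407735343/163272474 ≈ 34099.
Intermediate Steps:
g(P) = 2*P² (g(P) = P*(2*P) = 2*P²)
b = -20355583/163272474 (b = -17365/(-23202) + (2*(-96)²)/(-21111) = -17365*(-1/23202) + (2*9216)*(-1/21111) = 17365/23202 + 18432*(-1/21111) = 17365/23202 - 6144/7037 = -20355583/163272474 ≈ -0.12467)
b + 34099 = -20355583/163272474 + 34099 = 5567407735343/163272474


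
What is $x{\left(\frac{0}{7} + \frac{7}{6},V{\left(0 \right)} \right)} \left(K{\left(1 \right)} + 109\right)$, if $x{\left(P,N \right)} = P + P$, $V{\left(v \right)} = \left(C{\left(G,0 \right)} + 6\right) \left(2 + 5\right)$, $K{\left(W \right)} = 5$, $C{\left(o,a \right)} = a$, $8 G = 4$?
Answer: $266$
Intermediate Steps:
$G = \frac{1}{2}$ ($G = \frac{1}{8} \cdot 4 = \frac{1}{2} \approx 0.5$)
$V{\left(v \right)} = 42$ ($V{\left(v \right)} = \left(0 + 6\right) \left(2 + 5\right) = 6 \cdot 7 = 42$)
$x{\left(P,N \right)} = 2 P$
$x{\left(\frac{0}{7} + \frac{7}{6},V{\left(0 \right)} \right)} \left(K{\left(1 \right)} + 109\right) = 2 \left(\frac{0}{7} + \frac{7}{6}\right) \left(5 + 109\right) = 2 \left(0 \cdot \frac{1}{7} + 7 \cdot \frac{1}{6}\right) 114 = 2 \left(0 + \frac{7}{6}\right) 114 = 2 \cdot \frac{7}{6} \cdot 114 = \frac{7}{3} \cdot 114 = 266$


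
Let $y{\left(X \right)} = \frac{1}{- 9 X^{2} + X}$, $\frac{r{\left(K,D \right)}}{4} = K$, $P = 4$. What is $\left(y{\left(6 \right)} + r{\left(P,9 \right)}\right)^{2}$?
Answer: $\frac{25877569}{101124} \approx 255.9$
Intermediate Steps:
$r{\left(K,D \right)} = 4 K$
$y{\left(X \right)} = \frac{1}{X - 9 X^{2}}$
$\left(y{\left(6 \right)} + r{\left(P,9 \right)}\right)^{2} = \left(- \frac{1}{6 \left(-1 + 9 \cdot 6\right)} + 4 \cdot 4\right)^{2} = \left(\left(-1\right) \frac{1}{6} \frac{1}{-1 + 54} + 16\right)^{2} = \left(\left(-1\right) \frac{1}{6} \cdot \frac{1}{53} + 16\right)^{2} = \left(- \frac{1}{318} + 16\right)^{2} = \left(\frac{5087}{318}\right)^{2} = \frac{25877569}{101124}$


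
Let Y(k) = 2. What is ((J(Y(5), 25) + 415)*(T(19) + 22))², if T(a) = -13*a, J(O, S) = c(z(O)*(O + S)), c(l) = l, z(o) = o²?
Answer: 13847405625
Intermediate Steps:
J(O, S) = O²*(O + S)
((J(Y(5), 25) + 415)*(T(19) + 22))² = ((2²*(2 + 25) + 415)*(-13*19 + 22))² = ((4*27 + 415)*(-247 + 22))² = ((108 + 415)*(-225))² = (523*(-225))² = (-117675)² = 13847405625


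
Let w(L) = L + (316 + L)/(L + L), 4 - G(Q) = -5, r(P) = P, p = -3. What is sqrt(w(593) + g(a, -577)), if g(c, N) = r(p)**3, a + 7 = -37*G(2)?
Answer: sqrt(797211410)/1186 ≈ 23.807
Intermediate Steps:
G(Q) = 9 (G(Q) = 4 - 1*(-5) = 4 + 5 = 9)
a = -340 (a = -7 - 37*9 = -7 - 333 = -340)
g(c, N) = -27 (g(c, N) = (-3)**3 = -27)
w(L) = L + (316 + L)/(2*L) (w(L) = L + (316 + L)/((2*L)) = L + (316 + L)*(1/(2*L)) = L + (316 + L)/(2*L))
sqrt(w(593) + g(a, -577)) = sqrt((1/2 + 593 + 158/593) - 27) = sqrt(704207/1186 - 27) = sqrt(672185/1186) = sqrt(797211410)/1186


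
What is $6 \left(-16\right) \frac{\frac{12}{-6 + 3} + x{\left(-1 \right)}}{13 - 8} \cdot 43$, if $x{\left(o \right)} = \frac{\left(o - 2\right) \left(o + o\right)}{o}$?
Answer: $8256$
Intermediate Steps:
$x{\left(o \right)} = -4 + 2 o$ ($x{\left(o \right)} = \frac{\left(-2 + o\right) 2 o}{o} = \frac{2 o \left(-2 + o\right)}{o} = -4 + 2 o$)
$6 \left(-16\right) \frac{\frac{12}{-6 + 3} + x{\left(-1 \right)}}{13 - 8} \cdot 43 = 6 \left(-16\right) \frac{\frac{12}{-6 + 3} + \left(-4 + 2 \left(-1\right)\right)}{13 - 8} \cdot 43 = - 96 \frac{\frac{12}{-3} - 6}{5} \cdot 43 = - 96 \left(12 \left(- \frac{1}{3}\right) - 6\right) \frac{1}{5} \cdot 43 = - 96 \left(-4 - 6\right) \frac{1}{5} \cdot 43 = - 96 \left(\left(-10\right) \frac{1}{5}\right) 43 = \left(-96\right) \left(-2\right) 43 = 192 \cdot 43 = 8256$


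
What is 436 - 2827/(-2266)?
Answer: 90073/206 ≈ 437.25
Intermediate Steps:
436 - 2827/(-2266) = 436 - 2827*(-1)/2266 = 436 - 1*(-257/206) = 436 + 257/206 = 90073/206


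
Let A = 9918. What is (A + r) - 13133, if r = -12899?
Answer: -16114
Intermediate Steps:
(A + r) - 13133 = (9918 - 12899) - 13133 = -2981 - 13133 = -16114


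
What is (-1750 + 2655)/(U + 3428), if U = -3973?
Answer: -181/109 ≈ -1.6606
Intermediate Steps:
(-1750 + 2655)/(U + 3428) = (-1750 + 2655)/(-3973 + 3428) = 905/(-545) = 905*(-1/545) = -181/109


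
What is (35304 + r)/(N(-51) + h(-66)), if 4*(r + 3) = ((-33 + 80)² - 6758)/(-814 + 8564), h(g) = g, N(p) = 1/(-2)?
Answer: -57596129/108500 ≈ -530.84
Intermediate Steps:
N(p) = -½
r = -97549/31000 (r = -3 + (((-33 + 80)² - 6758)/(-814 + 8564))/4 = -3 + ((47² - 6758)/7750)/4 = -3 + ((2209 - 6758)*(1/7750))/4 = -3 + (-4549*1/7750)/4 = -3 + (¼)*(-4549/7750) = -3 - 4549/31000 = -97549/31000 ≈ -3.1467)
(35304 + r)/(N(-51) + h(-66)) = (35304 - 97549/31000)/(-½ - 66) = 1094326451/(31000*(-133/2)) = (1094326451/31000)*(-2/133) = -57596129/108500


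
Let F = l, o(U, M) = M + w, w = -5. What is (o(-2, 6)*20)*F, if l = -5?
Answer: -100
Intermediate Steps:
o(U, M) = -5 + M (o(U, M) = M - 5 = -5 + M)
F = -5
(o(-2, 6)*20)*F = ((-5 + 6)*20)*(-5) = (1*20)*(-5) = 20*(-5) = -100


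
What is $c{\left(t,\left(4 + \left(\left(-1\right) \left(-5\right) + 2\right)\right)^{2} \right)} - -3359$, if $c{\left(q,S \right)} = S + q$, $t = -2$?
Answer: $3478$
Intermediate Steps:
$c{\left(t,\left(4 + \left(\left(-1\right) \left(-5\right) + 2\right)\right)^{2} \right)} - -3359 = \left(\left(4 + \left(\left(-1\right) \left(-5\right) + 2\right)\right)^{2} - 2\right) - -3359 = \left(\left(4 + \left(5 + 2\right)\right)^{2} - 2\right) + 3359 = \left(\left(4 + 7\right)^{2} - 2\right) + 3359 = \left(11^{2} - 2\right) + 3359 = \left(121 - 2\right) + 3359 = 119 + 3359 = 3478$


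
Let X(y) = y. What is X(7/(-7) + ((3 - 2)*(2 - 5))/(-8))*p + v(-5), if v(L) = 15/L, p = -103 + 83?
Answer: 19/2 ≈ 9.5000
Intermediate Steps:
p = -20
X(7/(-7) + ((3 - 2)*(2 - 5))/(-8))*p + v(-5) = (7/(-7) + ((3 - 2)*(2 - 5))/(-8))*(-20) + 15/(-5) = (7*(-⅐) + (1*(-3))*(-⅛))*(-20) + 15*(-⅕) = (-1 - 3*(-⅛))*(-20) - 3 = (-1 + 3/8)*(-20) - 3 = -5/8*(-20) - 3 = 25/2 - 3 = 19/2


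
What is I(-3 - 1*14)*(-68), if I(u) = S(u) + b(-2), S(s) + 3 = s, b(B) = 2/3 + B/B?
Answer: 3740/3 ≈ 1246.7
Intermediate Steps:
b(B) = 5/3 (b(B) = 2*(⅓) + 1 = ⅔ + 1 = 5/3)
S(s) = -3 + s
I(u) = -4/3 + u (I(u) = (-3 + u) + 5/3 = -4/3 + u)
I(-3 - 1*14)*(-68) = (-4/3 + (-3 - 1*14))*(-68) = (-4/3 + (-3 - 14))*(-68) = (-4/3 - 17)*(-68) = -55/3*(-68) = 3740/3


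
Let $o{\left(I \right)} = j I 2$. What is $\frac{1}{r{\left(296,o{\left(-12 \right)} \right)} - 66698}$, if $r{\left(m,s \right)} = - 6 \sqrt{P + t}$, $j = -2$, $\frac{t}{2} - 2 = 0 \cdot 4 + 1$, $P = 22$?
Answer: $- \frac{33349}{2224311098} + \frac{3 \sqrt{7}}{1112155549} \approx -1.4986 \cdot 10^{-5}$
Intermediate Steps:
$t = 6$ ($t = 4 + 2 \left(0 \cdot 4 + 1\right) = 4 + 2 \left(0 + 1\right) = 4 + 2 \cdot 1 = 4 + 2 = 6$)
$o{\left(I \right)} = - 4 I$ ($o{\left(I \right)} = - 2 I 2 = - 4 I$)
$r{\left(m,s \right)} = - 12 \sqrt{7}$ ($r{\left(m,s \right)} = - 6 \sqrt{22 + 6} = - 6 \sqrt{28} = - 6 \cdot 2 \sqrt{7} = - 12 \sqrt{7}$)
$\frac{1}{r{\left(296,o{\left(-12 \right)} \right)} - 66698} = \frac{1}{- 12 \sqrt{7} - 66698} = \frac{1}{-66698 - 12 \sqrt{7}}$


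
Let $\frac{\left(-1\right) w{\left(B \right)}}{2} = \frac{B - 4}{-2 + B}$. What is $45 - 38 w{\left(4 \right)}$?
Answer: $45$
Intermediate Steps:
$w{\left(B \right)} = - \frac{2 \left(-4 + B\right)}{-2 + B}$ ($w{\left(B \right)} = - 2 \frac{B - 4}{-2 + B} = - 2 \frac{-4 + B}{-2 + B} = - \frac{2 \left(-4 + B\right)}{-2 + B}$)
$45 - 38 w{\left(4 \right)} = 45 - 38 \frac{2 \left(4 - 4\right)}{-2 + 4} = 45 - 38 \frac{2 \left(4 - 4\right)}{2} = 45 - 38 \cdot 2 \cdot \frac{1}{2} \cdot 0 = 45 - 0 = 45 + 0 = 45$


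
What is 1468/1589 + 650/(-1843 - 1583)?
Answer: 1998259/2721957 ≈ 0.73413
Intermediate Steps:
1468/1589 + 650/(-1843 - 1583) = 1468*(1/1589) + 650/(-3426) = 1468/1589 + 650*(-1/3426) = 1468/1589 - 325/1713 = 1998259/2721957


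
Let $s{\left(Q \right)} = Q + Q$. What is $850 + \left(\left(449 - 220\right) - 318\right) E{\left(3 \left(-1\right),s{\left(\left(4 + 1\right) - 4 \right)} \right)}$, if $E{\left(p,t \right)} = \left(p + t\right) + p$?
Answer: $1206$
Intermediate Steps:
$s{\left(Q \right)} = 2 Q$
$E{\left(p,t \right)} = t + 2 p$
$850 + \left(\left(449 - 220\right) - 318\right) E{\left(3 \left(-1\right),s{\left(\left(4 + 1\right) - 4 \right)} \right)} = 850 + \left(\left(449 - 220\right) - 318\right) \left(2 \left(\left(4 + 1\right) - 4\right) + 2 \cdot 3 \left(-1\right)\right) = 850 + \left(229 - 318\right) \left(2 \left(5 - 4\right) + 2 \left(-3\right)\right) = 850 - 89 \left(2 \cdot 1 - 6\right) = 850 - 89 \left(2 - 6\right) = 850 - -356 = 850 + 356 = 1206$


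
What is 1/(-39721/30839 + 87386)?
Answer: 30839/2694857133 ≈ 1.1444e-5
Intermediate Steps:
1/(-39721/30839 + 87386) = 1/(2694857133/30839) = 30839/2694857133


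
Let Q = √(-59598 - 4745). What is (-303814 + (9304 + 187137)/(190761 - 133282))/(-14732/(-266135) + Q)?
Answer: -68466133812162841300/261947656394671639521 + 45763350347386535261125*I*√47/261947656394671639521 ≈ -0.26137 + 1197.7*I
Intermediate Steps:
Q = 37*I*√47 (Q = √(-64343) = 37*I*√47 ≈ 253.66*I)
(-303814 + (9304 + 187137)/(190761 - 133282))/(-14732/(-266135) + Q) = (-303814 + (9304 + 187137)/(190761 - 133282))/(-14732/(-266135) + 37*I*√47) = (-303814 + 196441/57479)/(-14732*(-1/266135) + 37*I*√47) = (-303814 + 196441*(1/57479))/(14732/266135 + 37*I*√47) = (-303814 + 196441/57479)/(14732/266135 + 37*I*√47) = -17462728465/(57479*(14732/266135 + 37*I*√47))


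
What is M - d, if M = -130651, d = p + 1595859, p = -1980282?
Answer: 253772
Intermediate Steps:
d = -384423 (d = -1980282 + 1595859 = -384423)
M - d = -130651 - 1*(-384423) = -130651 + 384423 = 253772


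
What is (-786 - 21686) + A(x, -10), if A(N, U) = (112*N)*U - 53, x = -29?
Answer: 9955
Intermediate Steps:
A(N, U) = -53 + 112*N*U (A(N, U) = 112*N*U - 53 = -53 + 112*N*U)
(-786 - 21686) + A(x, -10) = (-786 - 21686) + (-53 + 112*(-29)*(-10)) = -22472 + (-53 + 32480) = -22472 + 32427 = 9955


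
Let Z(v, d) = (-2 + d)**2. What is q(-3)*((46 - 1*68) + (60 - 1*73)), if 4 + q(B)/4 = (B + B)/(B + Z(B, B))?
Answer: 6580/11 ≈ 598.18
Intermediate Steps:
q(B) = -16 + 8*B/(B + (-2 + B)**2) (q(B) = -16 + 4*((B + B)/(B + (-2 + B)**2)) = -16 + 4*((2*B)/(B + (-2 + B)**2)) = -16 + 4*(2*B/(B + (-2 + B)**2)) = -16 + 8*B/(B + (-2 + B)**2))
q(-3)*((46 - 1*68) + (60 - 1*73)) = (8*(-1*(-3) - 2*(-2 - 3)**2)/(-3 + (-2 - 3)**2))*((46 - 1*68) + (60 - 1*73)) = (8*(3 - 2*(-5)**2)/(-3 + (-5)**2))*((46 - 68) + (60 - 73)) = (8*(3 - 2*25)/(-3 + 25))*(-22 - 13) = (8*(3 - 50)/22)*(-35) = (8*(1/22)*(-47))*(-35) = -188/11*(-35) = 6580/11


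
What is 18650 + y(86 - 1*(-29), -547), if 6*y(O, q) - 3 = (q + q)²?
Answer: 1308739/6 ≈ 2.1812e+5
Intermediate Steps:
y(O, q) = ½ + 2*q²/3 (y(O, q) = ½ + (q + q)²/6 = ½ + (2*q)²/6 = ½ + (4*q²)/6 = ½ + 2*q²/3)
18650 + y(86 - 1*(-29), -547) = 18650 + (½ + (⅔)*(-547)²) = 18650 + (½ + (⅔)*299209) = 18650 + (½ + 598418/3) = 18650 + 1196839/6 = 1308739/6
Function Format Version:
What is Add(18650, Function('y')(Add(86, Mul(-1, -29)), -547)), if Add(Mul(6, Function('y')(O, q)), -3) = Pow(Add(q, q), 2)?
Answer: Rational(1308739, 6) ≈ 2.1812e+5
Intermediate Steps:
Function('y')(O, q) = Add(Rational(1, 2), Mul(Rational(2, 3), Pow(q, 2))) (Function('y')(O, q) = Add(Rational(1, 2), Mul(Rational(1, 6), Pow(Add(q, q), 2))) = Add(Rational(1, 2), Mul(Rational(1, 6), Pow(Mul(2, q), 2))) = Add(Rational(1, 2), Mul(Rational(1, 6), Mul(4, Pow(q, 2)))) = Add(Rational(1, 2), Mul(Rational(2, 3), Pow(q, 2))))
Add(18650, Function('y')(Add(86, Mul(-1, -29)), -547)) = Add(18650, Add(Rational(1, 2), Mul(Rational(2, 3), Pow(-547, 2)))) = Add(18650, Add(Rational(1, 2), Mul(Rational(2, 3), 299209))) = Add(18650, Add(Rational(1, 2), Rational(598418, 3))) = Add(18650, Rational(1196839, 6)) = Rational(1308739, 6)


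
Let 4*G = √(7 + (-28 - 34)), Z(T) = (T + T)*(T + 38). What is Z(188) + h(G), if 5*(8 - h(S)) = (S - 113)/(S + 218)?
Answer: 323126133969/3802195 - 1324*I*√55/3802195 ≈ 84984.0 - 0.0025825*I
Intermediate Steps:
Z(T) = 2*T*(38 + T) (Z(T) = (2*T)*(38 + T) = 2*T*(38 + T))
G = I*√55/4 (G = √(7 + (-28 - 34))/4 = √(7 - 62)/4 = √(-55)/4 = (I*√55)/4 = I*√55/4 ≈ 1.854*I)
h(S) = 8 - (-113 + S)/(5*(218 + S)) (h(S) = 8 - (S - 113)/(5*(S + 218)) = 8 - (-113 + S)/(5*(218 + S)))
Z(188) + h(G) = 2*188*(38 + 188) + (8833 + 39*(I*√55/4))/(5*(218 + I*√55/4)) = 2*188*226 + (8833 + 39*I*√55/4)/(5*(218 + I*√55/4)) = 84976 + (8833 + 39*I*√55/4)/(5*(218 + I*√55/4))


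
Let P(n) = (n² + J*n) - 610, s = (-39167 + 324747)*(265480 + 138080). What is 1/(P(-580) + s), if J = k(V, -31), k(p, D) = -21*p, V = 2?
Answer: 1/115249024950 ≈ 8.6769e-12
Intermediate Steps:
s = 115248664800 (s = 285580*403560 = 115248664800)
J = -42 (J = -21*2 = -42)
P(n) = -610 + n² - 42*n (P(n) = (n² - 42*n) - 610 = -610 + n² - 42*n)
1/(P(-580) + s) = 1/((-610 + (-580)² - 42*(-580)) + 115248664800) = 1/((-610 + 336400 + 24360) + 115248664800) = 1/(360150 + 115248664800) = 1/115249024950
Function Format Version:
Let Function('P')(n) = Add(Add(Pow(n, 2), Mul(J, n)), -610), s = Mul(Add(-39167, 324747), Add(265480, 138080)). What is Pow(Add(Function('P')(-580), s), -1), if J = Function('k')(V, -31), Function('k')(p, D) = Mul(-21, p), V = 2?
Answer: Rational(1, 115249024950) ≈ 8.6769e-12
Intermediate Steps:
s = 115248664800 (s = Mul(285580, 403560) = 115248664800)
J = -42 (J = Mul(-21, 2) = -42)
Function('P')(n) = Add(-610, Pow(n, 2), Mul(-42, n)) (Function('P')(n) = Add(Add(Pow(n, 2), Mul(-42, n)), -610) = Add(-610, Pow(n, 2), Mul(-42, n)))
Pow(Add(Function('P')(-580), s), -1) = Pow(Add(Add(-610, Pow(-580, 2), Mul(-42, -580)), 115248664800), -1) = Pow(Add(Add(-610, 336400, 24360), 115248664800), -1) = Pow(Add(360150, 115248664800), -1) = Pow(115249024950, -1) = Rational(1, 115249024950)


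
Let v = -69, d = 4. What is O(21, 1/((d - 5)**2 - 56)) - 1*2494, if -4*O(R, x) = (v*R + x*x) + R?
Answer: -25857701/12100 ≈ -2137.0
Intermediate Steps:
O(R, x) = 17*R - x**2/4 (O(R, x) = -((-69*R + x*x) + R)/4 = -((-69*R + x**2) + R)/4 = -((x**2 - 69*R) + R)/4 = -(x**2 - 68*R)/4 = 17*R - x**2/4)
O(21, 1/((d - 5)**2 - 56)) - 1*2494 = (17*21 - 1/(4*((4 - 5)**2 - 56)**2)) - 1*2494 = (357 - 1/(4*((-1)**2 - 56)**2)) - 2494 = (357 - 1/(4*(1 - 56)**2)) - 2494 = (357 - (1/(-55))**2/4) - 2494 = (357 - (-1/55)**2/4) - 2494 = (357 - 1/4*1/3025) - 2494 = (357 - 1/12100) - 2494 = 4319699/12100 - 2494 = -25857701/12100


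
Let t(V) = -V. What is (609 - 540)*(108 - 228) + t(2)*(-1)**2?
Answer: -8282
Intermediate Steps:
(609 - 540)*(108 - 228) + t(2)*(-1)**2 = (609 - 540)*(108 - 228) - 1*2*(-1)**2 = 69*(-120) - 2*1 = -8280 - 2 = -8282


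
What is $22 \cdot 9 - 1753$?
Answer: $-1555$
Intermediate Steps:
$22 \cdot 9 - 1753 = 198 - 1753 = -1555$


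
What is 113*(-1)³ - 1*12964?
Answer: -13077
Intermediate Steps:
113*(-1)³ - 1*12964 = 113*(-1) - 12964 = -113 - 12964 = -13077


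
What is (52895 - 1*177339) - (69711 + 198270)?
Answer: -392425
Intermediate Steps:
(52895 - 1*177339) - (69711 + 198270) = (52895 - 177339) - 1*267981 = -124444 - 267981 = -392425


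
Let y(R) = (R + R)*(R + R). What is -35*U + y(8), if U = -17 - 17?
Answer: 1446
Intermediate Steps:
U = -34
y(R) = 4*R² (y(R) = (2*R)*(2*R) = 4*R²)
-35*U + y(8) = -35*(-34) + 4*8² = 1190 + 4*64 = 1190 + 256 = 1446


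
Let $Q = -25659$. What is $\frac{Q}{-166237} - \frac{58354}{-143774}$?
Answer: $\frac{6694845482}{11950279219} \approx 0.56022$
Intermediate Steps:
$\frac{Q}{-166237} - \frac{58354}{-143774} = - \frac{25659}{-166237} - \frac{58354}{-143774} = \left(-25659\right) \left(- \frac{1}{166237}\right) - - \frac{29177}{71887} = \frac{25659}{166237} + \frac{29177}{71887} = \frac{6694845482}{11950279219}$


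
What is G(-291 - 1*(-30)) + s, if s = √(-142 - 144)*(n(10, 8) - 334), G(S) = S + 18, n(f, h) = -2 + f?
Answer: -243 - 326*I*√286 ≈ -243.0 - 5513.2*I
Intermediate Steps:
G(S) = 18 + S
s = -326*I*√286 (s = √(-142 - 144)*((-2 + 10) - 334) = √(-286)*(8 - 334) = (I*√286)*(-326) = -326*I*√286 ≈ -5513.2*I)
G(-291 - 1*(-30)) + s = (18 + (-291 - 1*(-30))) - 326*I*√286 = (18 + (-291 + 30)) - 326*I*√286 = (18 - 261) - 326*I*√286 = -243 - 326*I*√286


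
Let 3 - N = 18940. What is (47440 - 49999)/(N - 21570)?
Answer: 2559/40507 ≈ 0.063174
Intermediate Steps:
N = -18937 (N = 3 - 1*18940 = 3 - 18940 = -18937)
(47440 - 49999)/(N - 21570) = (47440 - 49999)/(-18937 - 21570) = -2559/(-40507) = -2559*(-1/40507) = 2559/40507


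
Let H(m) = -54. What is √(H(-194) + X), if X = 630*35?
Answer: 6*√611 ≈ 148.31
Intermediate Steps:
X = 22050
√(H(-194) + X) = √(-54 + 22050) = √21996 = 6*√611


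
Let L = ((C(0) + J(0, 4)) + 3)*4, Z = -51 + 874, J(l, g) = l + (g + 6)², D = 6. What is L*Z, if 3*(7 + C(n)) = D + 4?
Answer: 981016/3 ≈ 3.2701e+5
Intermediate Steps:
J(l, g) = l + (6 + g)²
C(n) = -11/3 (C(n) = -7 + (6 + 4)/3 = -7 + (⅓)*10 = -7 + 10/3 = -11/3)
Z = 823
L = 1192/3 (L = ((-11/3 + (0 + (6 + 4)²)) + 3)*4 = ((-11/3 + (0 + 10²)) + 3)*4 = ((-11/3 + (0 + 100)) + 3)*4 = ((-11/3 + 100) + 3)*4 = (289/3 + 3)*4 = (298/3)*4 = 1192/3 ≈ 397.33)
L*Z = (1192/3)*823 = 981016/3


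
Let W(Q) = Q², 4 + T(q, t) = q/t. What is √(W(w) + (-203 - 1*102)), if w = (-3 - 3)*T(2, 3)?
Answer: √95 ≈ 9.7468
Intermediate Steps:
T(q, t) = -4 + q/t
w = 20 (w = (-3 - 3)*(-4 + 2/3) = -6*(-4 + 2*(⅓)) = -6*(-4 + ⅔) = -6*(-10/3) = 20)
√(W(w) + (-203 - 1*102)) = √(20² + (-203 - 1*102)) = √(400 + (-203 - 102)) = √(400 - 305) = √95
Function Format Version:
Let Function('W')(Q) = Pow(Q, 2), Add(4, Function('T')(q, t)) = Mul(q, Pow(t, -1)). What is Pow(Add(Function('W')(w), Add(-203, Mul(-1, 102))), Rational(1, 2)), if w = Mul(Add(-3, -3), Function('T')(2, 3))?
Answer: Pow(95, Rational(1, 2)) ≈ 9.7468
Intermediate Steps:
Function('T')(q, t) = Add(-4, Mul(q, Pow(t, -1)))
w = 20 (w = Mul(Add(-3, -3), Add(-4, Mul(2, Pow(3, -1)))) = Mul(-6, Add(-4, Mul(2, Rational(1, 3)))) = Mul(-6, Add(-4, Rational(2, 3))) = Mul(-6, Rational(-10, 3)) = 20)
Pow(Add(Function('W')(w), Add(-203, Mul(-1, 102))), Rational(1, 2)) = Pow(Add(Pow(20, 2), Add(-203, Mul(-1, 102))), Rational(1, 2)) = Pow(Add(400, Add(-203, -102)), Rational(1, 2)) = Pow(Add(400, -305), Rational(1, 2)) = Pow(95, Rational(1, 2))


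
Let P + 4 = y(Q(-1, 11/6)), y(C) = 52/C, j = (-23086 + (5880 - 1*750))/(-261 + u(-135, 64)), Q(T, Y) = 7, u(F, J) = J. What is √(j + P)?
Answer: 2*√44962295/1379 ≈ 9.7250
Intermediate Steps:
j = 17956/197 (j = (-23086 + (5880 - 1*750))/(-261 + 64) = (-23086 + (5880 - 750))/(-197) = (-23086 + 5130)*(-1/197) = -17956*(-1/197) = 17956/197 ≈ 91.147)
P = 24/7 (P = -4 + 52/7 = 24/7 ≈ 3.4286)
√(j + P) = √(17956/197 + 24/7) = √(130420/1379) = 2*√44962295/1379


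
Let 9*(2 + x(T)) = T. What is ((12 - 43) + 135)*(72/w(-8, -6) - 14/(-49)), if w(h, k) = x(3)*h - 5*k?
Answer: 7088/35 ≈ 202.51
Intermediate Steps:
x(T) = -2 + T/9
w(h, k) = -5*k - 5*h/3 (w(h, k) = (-2 + (⅑)*3)*h - 5*k = (-2 + ⅓)*h - 5*k = -5*h/3 - 5*k = -5*k - 5*h/3)
((12 - 43) + 135)*(72/w(-8, -6) - 14/(-49)) = ((12 - 43) + 135)*(72/(-5*(-6) - 5/3*(-8)) - 14/(-49)) = (-31 + 135)*(72/(30 + 40/3) - 14*(-1/49)) = 104*(72/(130/3) + 2/7) = 104*(72*(3/130) + 2/7) = 104*(108/65 + 2/7) = 104*(886/455) = 7088/35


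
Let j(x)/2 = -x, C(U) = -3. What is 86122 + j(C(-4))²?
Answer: 86158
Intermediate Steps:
j(x) = -2*x (j(x) = 2*(-x) = -2*x)
86122 + j(C(-4))² = 86122 + (-2*(-3))² = 86122 + 6² = 86122 + 36 = 86158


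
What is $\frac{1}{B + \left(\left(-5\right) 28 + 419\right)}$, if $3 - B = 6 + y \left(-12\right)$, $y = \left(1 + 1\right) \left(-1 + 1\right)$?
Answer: $\frac{1}{276} \approx 0.0036232$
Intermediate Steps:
$y = 0$ ($y = 2 \cdot 0 = 0$)
$B = -3$ ($B = 3 - \left(6 + 0 \left(-12\right)\right) = 3 - \left(6 + 0\right) = 3 - 6 = -3$)
$\frac{1}{B + \left(\left(-5\right) 28 + 419\right)} = \frac{1}{-3 + \left(\left(-5\right) 28 + 419\right)} = \frac{1}{-3 + \left(-140 + 419\right)} = \frac{1}{-3 + 279} = \frac{1}{276}$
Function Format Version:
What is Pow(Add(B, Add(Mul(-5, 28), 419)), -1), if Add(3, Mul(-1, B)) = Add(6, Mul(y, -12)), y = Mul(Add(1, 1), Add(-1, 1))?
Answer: Rational(1, 276) ≈ 0.0036232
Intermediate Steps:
y = 0 (y = Mul(2, 0) = 0)
B = -3 (B = Add(3, Mul(-1, Add(6, Mul(0, -12)))) = Add(3, Mul(-1, Add(6, 0))) = Add(3, Mul(-1, 6)) = Add(3, -6) = -3)
Pow(Add(B, Add(Mul(-5, 28), 419)), -1) = Pow(Add(-3, Add(Mul(-5, 28), 419)), -1) = Pow(Add(-3, Add(-140, 419)), -1) = Pow(Add(-3, 279), -1) = Pow(276, -1) = Rational(1, 276)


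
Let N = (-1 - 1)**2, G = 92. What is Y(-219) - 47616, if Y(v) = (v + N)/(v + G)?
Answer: -6047017/127 ≈ -47614.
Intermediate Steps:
N = 4 (N = (-2)**2 = 4)
Y(v) = (4 + v)/(92 + v) (Y(v) = (v + 4)/(v + 92) = (4 + v)/(92 + v))
Y(-219) - 47616 = (4 - 219)/(92 - 219) - 47616 = -215/(-127) - 47616 = -1/127*(-215) - 47616 = 215/127 - 47616 = -6047017/127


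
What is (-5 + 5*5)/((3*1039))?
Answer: 20/3117 ≈ 0.0064164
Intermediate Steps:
(-5 + 5*5)/((3*1039)) = (-5 + 25)/3117 = (1/3117)*20 = 20/3117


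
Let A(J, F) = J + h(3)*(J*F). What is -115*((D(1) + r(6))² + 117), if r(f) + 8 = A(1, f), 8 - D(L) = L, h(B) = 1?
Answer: -17595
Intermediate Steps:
D(L) = 8 - L
A(J, F) = J + F*J (A(J, F) = J + 1*(J*F) = J + 1*(F*J) = J + F*J)
r(f) = -7 + f (r(f) = -8 + 1*(1 + f) = -8 + (1 + f) = -7 + f)
-115*((D(1) + r(6))² + 117) = -115*(((8 - 1*1) + (-7 + 6))² + 117) = -115*(((8 - 1) - 1)² + 117) = -115*((7 - 1)² + 117) = -115*(6² + 117) = -115*(36 + 117) = -115*153 = -17595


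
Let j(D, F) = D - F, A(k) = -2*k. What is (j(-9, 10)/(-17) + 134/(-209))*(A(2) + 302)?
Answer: 504514/3553 ≈ 142.00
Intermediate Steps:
(j(-9, 10)/(-17) + 134/(-209))*(A(2) + 302) = ((-9 - 1*10)/(-17) + 134/(-209))*(-2*2 + 302) = ((-9 - 10)*(-1/17) + 134*(-1/209))*(-4 + 302) = (-19*(-1/17) - 134/209)*298 = (19/17 - 134/209)*298 = (1693/3553)*298 = 504514/3553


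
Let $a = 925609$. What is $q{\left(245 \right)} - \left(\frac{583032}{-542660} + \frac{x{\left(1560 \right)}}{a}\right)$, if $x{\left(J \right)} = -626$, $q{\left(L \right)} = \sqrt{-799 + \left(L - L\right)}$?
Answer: $\frac{134999842912}{125572744985} + i \sqrt{799} \approx 1.0751 + 28.267 i$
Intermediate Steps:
$q{\left(L \right)} = i \sqrt{799}$ ($q{\left(L \right)} = \sqrt{-799 + 0} = \sqrt{-799} = i \sqrt{799}$)
$q{\left(245 \right)} - \left(\frac{583032}{-542660} + \frac{x{\left(1560 \right)}}{a}\right) = i \sqrt{799} - \left(\frac{583032}{-542660} - \frac{626}{925609}\right) = i \sqrt{799} - \left(583032 \left(- \frac{1}{542660}\right) - \frac{626}{925609}\right) = i \sqrt{799} - \left(- \frac{145758}{135665} - \frac{626}{925609}\right) = i \sqrt{799} - - \frac{134999842912}{125572744985} = i \sqrt{799} + \frac{134999842912}{125572744985} = \frac{134999842912}{125572744985} + i \sqrt{799}$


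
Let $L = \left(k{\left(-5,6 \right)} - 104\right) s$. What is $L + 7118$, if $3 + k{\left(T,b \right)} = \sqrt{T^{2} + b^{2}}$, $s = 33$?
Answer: $3587 + 33 \sqrt{61} \approx 3844.7$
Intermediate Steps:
$k{\left(T,b \right)} = -3 + \sqrt{T^{2} + b^{2}}$
$L = -3531 + 33 \sqrt{61}$ ($L = \left(\left(-3 + \sqrt{\left(-5\right)^{2} + 6^{2}}\right) - 104\right) 33 = \left(\left(-3 + \sqrt{25 + 36}\right) - 104\right) 33 = \left(\left(-3 + \sqrt{61}\right) - 104\right) 33 = \left(-107 + \sqrt{61}\right) 33 = -3531 + 33 \sqrt{61} \approx -3273.3$)
$L + 7118 = \left(-3531 + 33 \sqrt{61}\right) + 7118 = 3587 + 33 \sqrt{61}$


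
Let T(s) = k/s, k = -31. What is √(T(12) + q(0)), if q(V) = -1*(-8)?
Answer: √195/6 ≈ 2.3274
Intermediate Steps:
q(V) = 8
T(s) = -31/s
√(T(12) + q(0)) = √(-31/12 + 8) = √(65/12) = √195/6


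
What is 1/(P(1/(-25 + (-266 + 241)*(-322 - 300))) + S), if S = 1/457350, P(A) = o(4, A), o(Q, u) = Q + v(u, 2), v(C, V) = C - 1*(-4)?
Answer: 18934290/151475581 ≈ 0.12500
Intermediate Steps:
v(C, V) = 4 + C (v(C, V) = C + 4 = 4 + C)
o(Q, u) = 4 + Q + u (o(Q, u) = Q + (4 + u) = 4 + Q + u)
P(A) = 8 + A (P(A) = 4 + 4 + A = 8 + A)
S = 1/457350 ≈ 2.1865e-6
1/(P(1/(-25 + (-266 + 241)*(-322 - 300))) + S) = 1/((8 + 1/(-25 + (-266 + 241)*(-322 - 300))) + 1/457350) = 1/((8 + 1/(-25 - 25*(-622))) + 1/457350) = 1/((8 + 1/(-25 + 15550)) + 1/457350) = 1/((8 + 1/15525) + 1/457350) = 1/(124201/15525 + 1/457350) = 1/(151475581/18934290) = 18934290/151475581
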